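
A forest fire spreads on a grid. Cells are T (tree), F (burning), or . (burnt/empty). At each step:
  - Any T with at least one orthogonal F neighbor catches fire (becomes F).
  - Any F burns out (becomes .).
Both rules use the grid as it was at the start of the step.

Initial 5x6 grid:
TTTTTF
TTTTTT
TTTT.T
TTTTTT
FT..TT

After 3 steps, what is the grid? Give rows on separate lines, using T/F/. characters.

Step 1: 4 trees catch fire, 2 burn out
  TTTTF.
  TTTTTF
  TTTT.T
  FTTTTT
  .F..TT
Step 2: 5 trees catch fire, 4 burn out
  TTTF..
  TTTTF.
  FTTT.F
  .FTTTT
  ....TT
Step 3: 6 trees catch fire, 5 burn out
  TTF...
  FTTF..
  .FTT..
  ..FTTF
  ....TT

TTF...
FTTF..
.FTT..
..FTTF
....TT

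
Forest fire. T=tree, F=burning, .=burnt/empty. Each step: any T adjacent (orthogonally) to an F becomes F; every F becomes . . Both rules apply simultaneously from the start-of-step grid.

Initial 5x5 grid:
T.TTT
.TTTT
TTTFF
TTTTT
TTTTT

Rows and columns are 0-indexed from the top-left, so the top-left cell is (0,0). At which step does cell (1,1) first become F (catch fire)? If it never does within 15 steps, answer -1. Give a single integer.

Step 1: cell (1,1)='T' (+5 fires, +2 burnt)
Step 2: cell (1,1)='T' (+7 fires, +5 burnt)
Step 3: cell (1,1)='F' (+5 fires, +7 burnt)
  -> target ignites at step 3
Step 4: cell (1,1)='.' (+2 fires, +5 burnt)
Step 5: cell (1,1)='.' (+1 fires, +2 burnt)
Step 6: cell (1,1)='.' (+0 fires, +1 burnt)
  fire out at step 6

3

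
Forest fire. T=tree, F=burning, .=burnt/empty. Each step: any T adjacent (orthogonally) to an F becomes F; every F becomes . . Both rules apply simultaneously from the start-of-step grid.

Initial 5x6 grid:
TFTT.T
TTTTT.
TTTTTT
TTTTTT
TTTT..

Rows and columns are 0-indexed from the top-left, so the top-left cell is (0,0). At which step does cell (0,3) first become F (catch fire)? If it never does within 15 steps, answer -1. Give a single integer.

Step 1: cell (0,3)='T' (+3 fires, +1 burnt)
Step 2: cell (0,3)='F' (+4 fires, +3 burnt)
  -> target ignites at step 2
Step 3: cell (0,3)='.' (+4 fires, +4 burnt)
Step 4: cell (0,3)='.' (+5 fires, +4 burnt)
Step 5: cell (0,3)='.' (+4 fires, +5 burnt)
Step 6: cell (0,3)='.' (+3 fires, +4 burnt)
Step 7: cell (0,3)='.' (+1 fires, +3 burnt)
Step 8: cell (0,3)='.' (+0 fires, +1 burnt)
  fire out at step 8

2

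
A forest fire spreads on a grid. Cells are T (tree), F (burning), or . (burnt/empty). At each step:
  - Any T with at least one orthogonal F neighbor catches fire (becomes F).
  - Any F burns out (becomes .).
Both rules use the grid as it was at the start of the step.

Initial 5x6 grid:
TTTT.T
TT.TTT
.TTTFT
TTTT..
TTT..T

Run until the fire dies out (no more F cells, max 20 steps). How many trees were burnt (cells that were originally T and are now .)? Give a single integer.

Step 1: +3 fires, +1 burnt (F count now 3)
Step 2: +4 fires, +3 burnt (F count now 4)
Step 3: +4 fires, +4 burnt (F count now 4)
Step 4: +4 fires, +4 burnt (F count now 4)
Step 5: +4 fires, +4 burnt (F count now 4)
Step 6: +2 fires, +4 burnt (F count now 2)
Step 7: +0 fires, +2 burnt (F count now 0)
Fire out after step 7
Initially T: 22, now '.': 29
Total burnt (originally-T cells now '.'): 21

Answer: 21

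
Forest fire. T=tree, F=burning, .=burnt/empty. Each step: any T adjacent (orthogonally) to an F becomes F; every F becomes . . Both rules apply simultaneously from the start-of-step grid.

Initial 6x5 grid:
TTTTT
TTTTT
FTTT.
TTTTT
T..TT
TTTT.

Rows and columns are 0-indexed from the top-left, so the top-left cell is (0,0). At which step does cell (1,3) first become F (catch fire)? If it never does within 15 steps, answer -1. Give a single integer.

Step 1: cell (1,3)='T' (+3 fires, +1 burnt)
Step 2: cell (1,3)='T' (+5 fires, +3 burnt)
Step 3: cell (1,3)='T' (+5 fires, +5 burnt)
Step 4: cell (1,3)='F' (+4 fires, +5 burnt)
  -> target ignites at step 4
Step 5: cell (1,3)='.' (+5 fires, +4 burnt)
Step 6: cell (1,3)='.' (+3 fires, +5 burnt)
Step 7: cell (1,3)='.' (+0 fires, +3 burnt)
  fire out at step 7

4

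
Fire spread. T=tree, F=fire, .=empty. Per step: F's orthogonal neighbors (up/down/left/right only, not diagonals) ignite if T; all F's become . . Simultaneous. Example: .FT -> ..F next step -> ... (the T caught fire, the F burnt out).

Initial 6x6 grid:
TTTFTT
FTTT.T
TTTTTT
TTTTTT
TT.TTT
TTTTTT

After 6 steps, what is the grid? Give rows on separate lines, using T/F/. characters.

Step 1: 6 trees catch fire, 2 burn out
  FTF.FT
  .FTF.T
  FTTTTT
  TTTTTT
  TT.TTT
  TTTTTT
Step 2: 6 trees catch fire, 6 burn out
  .F...F
  ..F..T
  .FTFTT
  FTTTTT
  TT.TTT
  TTTTTT
Step 3: 6 trees catch fire, 6 burn out
  ......
  .....F
  ..F.FT
  .FTFTT
  FT.TTT
  TTTTTT
Step 4: 6 trees catch fire, 6 burn out
  ......
  ......
  .....F
  ..F.FT
  .F.FTT
  FTTTTT
Step 5: 4 trees catch fire, 6 burn out
  ......
  ......
  ......
  .....F
  ....FT
  .FTFTT
Step 6: 3 trees catch fire, 4 burn out
  ......
  ......
  ......
  ......
  .....F
  ..F.FT

......
......
......
......
.....F
..F.FT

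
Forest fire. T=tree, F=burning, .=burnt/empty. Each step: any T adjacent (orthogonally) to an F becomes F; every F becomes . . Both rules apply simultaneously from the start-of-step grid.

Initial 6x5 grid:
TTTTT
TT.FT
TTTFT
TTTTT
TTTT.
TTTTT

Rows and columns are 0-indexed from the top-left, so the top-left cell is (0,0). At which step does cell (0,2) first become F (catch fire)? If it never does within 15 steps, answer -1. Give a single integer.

Step 1: cell (0,2)='T' (+5 fires, +2 burnt)
Step 2: cell (0,2)='F' (+6 fires, +5 burnt)
  -> target ignites at step 2
Step 3: cell (0,2)='.' (+6 fires, +6 burnt)
Step 4: cell (0,2)='.' (+6 fires, +6 burnt)
Step 5: cell (0,2)='.' (+2 fires, +6 burnt)
Step 6: cell (0,2)='.' (+1 fires, +2 burnt)
Step 7: cell (0,2)='.' (+0 fires, +1 burnt)
  fire out at step 7

2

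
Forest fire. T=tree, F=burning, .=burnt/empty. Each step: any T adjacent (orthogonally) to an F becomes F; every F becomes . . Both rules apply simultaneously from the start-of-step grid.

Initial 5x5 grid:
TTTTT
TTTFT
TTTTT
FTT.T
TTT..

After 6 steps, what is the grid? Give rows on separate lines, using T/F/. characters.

Step 1: 7 trees catch fire, 2 burn out
  TTTFT
  TTF.F
  FTTFT
  .FT.T
  FTT..
Step 2: 9 trees catch fire, 7 burn out
  TTF.F
  FF...
  .FF.F
  ..F.T
  .FT..
Step 3: 4 trees catch fire, 9 burn out
  FF...
  .....
  .....
  ....F
  ..F..
Step 4: 0 trees catch fire, 4 burn out
  .....
  .....
  .....
  .....
  .....
Step 5: 0 trees catch fire, 0 burn out
  .....
  .....
  .....
  .....
  .....
Step 6: 0 trees catch fire, 0 burn out
  .....
  .....
  .....
  .....
  .....

.....
.....
.....
.....
.....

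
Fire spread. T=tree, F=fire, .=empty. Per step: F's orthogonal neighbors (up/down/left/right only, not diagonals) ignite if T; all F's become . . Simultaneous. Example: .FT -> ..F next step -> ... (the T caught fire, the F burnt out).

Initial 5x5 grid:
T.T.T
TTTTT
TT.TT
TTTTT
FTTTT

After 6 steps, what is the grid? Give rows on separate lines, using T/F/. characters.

Step 1: 2 trees catch fire, 1 burn out
  T.T.T
  TTTTT
  TT.TT
  FTTTT
  .FTTT
Step 2: 3 trees catch fire, 2 burn out
  T.T.T
  TTTTT
  FT.TT
  .FTTT
  ..FTT
Step 3: 4 trees catch fire, 3 burn out
  T.T.T
  FTTTT
  .F.TT
  ..FTT
  ...FT
Step 4: 4 trees catch fire, 4 burn out
  F.T.T
  .FTTT
  ...TT
  ...FT
  ....F
Step 5: 3 trees catch fire, 4 burn out
  ..T.T
  ..FTT
  ...FT
  ....F
  .....
Step 6: 3 trees catch fire, 3 burn out
  ..F.T
  ...FT
  ....F
  .....
  .....

..F.T
...FT
....F
.....
.....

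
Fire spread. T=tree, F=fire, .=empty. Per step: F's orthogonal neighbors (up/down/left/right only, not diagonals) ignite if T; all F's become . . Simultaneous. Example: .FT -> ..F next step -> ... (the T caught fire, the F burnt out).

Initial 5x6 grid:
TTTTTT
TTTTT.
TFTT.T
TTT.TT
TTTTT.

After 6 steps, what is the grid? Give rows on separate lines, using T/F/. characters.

Step 1: 4 trees catch fire, 1 burn out
  TTTTTT
  TFTTT.
  F.FT.T
  TFT.TT
  TTTTT.
Step 2: 7 trees catch fire, 4 burn out
  TFTTTT
  F.FTT.
  ...F.T
  F.F.TT
  TFTTT.
Step 3: 5 trees catch fire, 7 burn out
  F.FTTT
  ...FT.
  .....T
  ....TT
  F.FTT.
Step 4: 3 trees catch fire, 5 burn out
  ...FTT
  ....F.
  .....T
  ....TT
  ...FT.
Step 5: 2 trees catch fire, 3 burn out
  ....FT
  ......
  .....T
  ....TT
  ....F.
Step 6: 2 trees catch fire, 2 burn out
  .....F
  ......
  .....T
  ....FT
  ......

.....F
......
.....T
....FT
......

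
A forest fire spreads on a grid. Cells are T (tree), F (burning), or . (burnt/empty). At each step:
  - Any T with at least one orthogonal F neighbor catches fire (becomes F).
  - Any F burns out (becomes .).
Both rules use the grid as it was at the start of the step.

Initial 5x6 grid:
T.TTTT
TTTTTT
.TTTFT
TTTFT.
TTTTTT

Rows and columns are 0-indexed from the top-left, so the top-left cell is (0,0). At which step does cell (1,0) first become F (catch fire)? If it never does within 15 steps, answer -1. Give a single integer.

Step 1: cell (1,0)='T' (+6 fires, +2 burnt)
Step 2: cell (1,0)='T' (+7 fires, +6 burnt)
Step 3: cell (1,0)='T' (+7 fires, +7 burnt)
Step 4: cell (1,0)='T' (+3 fires, +7 burnt)
Step 5: cell (1,0)='F' (+1 fires, +3 burnt)
  -> target ignites at step 5
Step 6: cell (1,0)='.' (+1 fires, +1 burnt)
Step 7: cell (1,0)='.' (+0 fires, +1 burnt)
  fire out at step 7

5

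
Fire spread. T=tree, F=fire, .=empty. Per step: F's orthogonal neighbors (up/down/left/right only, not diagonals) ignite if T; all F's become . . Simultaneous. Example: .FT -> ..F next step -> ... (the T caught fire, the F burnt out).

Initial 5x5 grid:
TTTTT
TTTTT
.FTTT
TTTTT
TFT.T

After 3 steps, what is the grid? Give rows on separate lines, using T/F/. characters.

Step 1: 5 trees catch fire, 2 burn out
  TTTTT
  TFTTT
  ..FTT
  TFTTT
  F.F.T
Step 2: 6 trees catch fire, 5 burn out
  TFTTT
  F.FTT
  ...FT
  F.FTT
  ....T
Step 3: 5 trees catch fire, 6 burn out
  F.FTT
  ...FT
  ....F
  ...FT
  ....T

F.FTT
...FT
....F
...FT
....T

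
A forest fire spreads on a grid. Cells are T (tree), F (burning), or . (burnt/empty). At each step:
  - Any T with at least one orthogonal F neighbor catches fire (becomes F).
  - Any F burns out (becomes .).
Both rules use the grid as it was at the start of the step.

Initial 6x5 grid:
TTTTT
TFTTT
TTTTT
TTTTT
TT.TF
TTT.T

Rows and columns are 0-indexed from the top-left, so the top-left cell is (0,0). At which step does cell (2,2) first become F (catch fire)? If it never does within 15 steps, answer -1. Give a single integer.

Step 1: cell (2,2)='T' (+7 fires, +2 burnt)
Step 2: cell (2,2)='F' (+8 fires, +7 burnt)
  -> target ignites at step 2
Step 3: cell (2,2)='.' (+6 fires, +8 burnt)
Step 4: cell (2,2)='.' (+3 fires, +6 burnt)
Step 5: cell (2,2)='.' (+2 fires, +3 burnt)
Step 6: cell (2,2)='.' (+0 fires, +2 burnt)
  fire out at step 6

2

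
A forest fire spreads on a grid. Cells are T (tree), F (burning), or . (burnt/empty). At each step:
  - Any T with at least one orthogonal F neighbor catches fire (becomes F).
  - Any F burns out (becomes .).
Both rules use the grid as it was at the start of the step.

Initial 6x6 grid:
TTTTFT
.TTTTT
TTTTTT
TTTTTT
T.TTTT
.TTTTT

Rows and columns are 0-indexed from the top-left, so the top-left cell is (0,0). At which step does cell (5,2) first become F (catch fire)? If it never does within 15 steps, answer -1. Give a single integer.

Step 1: cell (5,2)='T' (+3 fires, +1 burnt)
Step 2: cell (5,2)='T' (+4 fires, +3 burnt)
Step 3: cell (5,2)='T' (+5 fires, +4 burnt)
Step 4: cell (5,2)='T' (+6 fires, +5 burnt)
Step 5: cell (5,2)='T' (+5 fires, +6 burnt)
Step 6: cell (5,2)='T' (+5 fires, +5 burnt)
Step 7: cell (5,2)='F' (+2 fires, +5 burnt)
  -> target ignites at step 7
Step 8: cell (5,2)='.' (+2 fires, +2 burnt)
Step 9: cell (5,2)='.' (+0 fires, +2 burnt)
  fire out at step 9

7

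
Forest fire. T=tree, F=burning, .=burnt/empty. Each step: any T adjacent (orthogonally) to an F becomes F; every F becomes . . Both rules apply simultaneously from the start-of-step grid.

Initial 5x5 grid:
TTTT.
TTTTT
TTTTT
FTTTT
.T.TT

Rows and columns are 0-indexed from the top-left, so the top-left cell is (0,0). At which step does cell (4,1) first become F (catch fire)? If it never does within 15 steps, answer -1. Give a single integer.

Step 1: cell (4,1)='T' (+2 fires, +1 burnt)
Step 2: cell (4,1)='F' (+4 fires, +2 burnt)
  -> target ignites at step 2
Step 3: cell (4,1)='.' (+4 fires, +4 burnt)
Step 4: cell (4,1)='.' (+5 fires, +4 burnt)
Step 5: cell (4,1)='.' (+4 fires, +5 burnt)
Step 6: cell (4,1)='.' (+2 fires, +4 burnt)
Step 7: cell (4,1)='.' (+0 fires, +2 burnt)
  fire out at step 7

2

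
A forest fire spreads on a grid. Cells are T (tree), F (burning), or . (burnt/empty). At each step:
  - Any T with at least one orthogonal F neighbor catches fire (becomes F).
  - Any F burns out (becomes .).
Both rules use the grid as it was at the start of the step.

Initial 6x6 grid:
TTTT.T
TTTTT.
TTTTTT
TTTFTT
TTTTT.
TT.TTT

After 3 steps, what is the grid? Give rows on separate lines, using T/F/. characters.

Step 1: 4 trees catch fire, 1 burn out
  TTTT.T
  TTTTT.
  TTTFTT
  TTF.FT
  TTTFT.
  TT.TTT
Step 2: 8 trees catch fire, 4 burn out
  TTTT.T
  TTTFT.
  TTF.FT
  TF...F
  TTF.F.
  TT.FTT
Step 3: 8 trees catch fire, 8 burn out
  TTTF.T
  TTF.F.
  TF...F
  F.....
  TF....
  TT..FT

TTTF.T
TTF.F.
TF...F
F.....
TF....
TT..FT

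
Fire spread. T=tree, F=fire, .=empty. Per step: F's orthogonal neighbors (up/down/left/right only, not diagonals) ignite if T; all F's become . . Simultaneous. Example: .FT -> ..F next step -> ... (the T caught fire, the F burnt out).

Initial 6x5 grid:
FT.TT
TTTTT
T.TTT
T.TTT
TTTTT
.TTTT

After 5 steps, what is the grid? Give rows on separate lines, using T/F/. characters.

Step 1: 2 trees catch fire, 1 burn out
  .F.TT
  FTTTT
  T.TTT
  T.TTT
  TTTTT
  .TTTT
Step 2: 2 trees catch fire, 2 burn out
  ...TT
  .FTTT
  F.TTT
  T.TTT
  TTTTT
  .TTTT
Step 3: 2 trees catch fire, 2 burn out
  ...TT
  ..FTT
  ..TTT
  F.TTT
  TTTTT
  .TTTT
Step 4: 3 trees catch fire, 2 burn out
  ...TT
  ...FT
  ..FTT
  ..TTT
  FTTTT
  .TTTT
Step 5: 5 trees catch fire, 3 burn out
  ...FT
  ....F
  ...FT
  ..FTT
  .FTTT
  .TTTT

...FT
....F
...FT
..FTT
.FTTT
.TTTT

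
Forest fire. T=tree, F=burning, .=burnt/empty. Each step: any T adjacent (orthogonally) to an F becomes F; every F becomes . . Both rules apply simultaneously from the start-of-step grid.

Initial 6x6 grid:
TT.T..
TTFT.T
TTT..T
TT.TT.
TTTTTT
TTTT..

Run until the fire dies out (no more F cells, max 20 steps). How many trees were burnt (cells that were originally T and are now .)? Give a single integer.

Step 1: +3 fires, +1 burnt (F count now 3)
Step 2: +4 fires, +3 burnt (F count now 4)
Step 3: +3 fires, +4 burnt (F count now 3)
Step 4: +2 fires, +3 burnt (F count now 2)
Step 5: +3 fires, +2 burnt (F count now 3)
Step 6: +3 fires, +3 burnt (F count now 3)
Step 7: +3 fires, +3 burnt (F count now 3)
Step 8: +2 fires, +3 burnt (F count now 2)
Step 9: +0 fires, +2 burnt (F count now 0)
Fire out after step 9
Initially T: 25, now '.': 34
Total burnt (originally-T cells now '.'): 23

Answer: 23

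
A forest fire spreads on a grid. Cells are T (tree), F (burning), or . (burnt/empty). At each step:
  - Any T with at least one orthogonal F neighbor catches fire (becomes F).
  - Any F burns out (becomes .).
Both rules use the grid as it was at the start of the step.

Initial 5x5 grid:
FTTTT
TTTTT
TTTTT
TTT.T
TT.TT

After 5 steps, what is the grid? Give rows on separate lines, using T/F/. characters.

Step 1: 2 trees catch fire, 1 burn out
  .FTTT
  FTTTT
  TTTTT
  TTT.T
  TT.TT
Step 2: 3 trees catch fire, 2 burn out
  ..FTT
  .FTTT
  FTTTT
  TTT.T
  TT.TT
Step 3: 4 trees catch fire, 3 burn out
  ...FT
  ..FTT
  .FTTT
  FTT.T
  TT.TT
Step 4: 5 trees catch fire, 4 burn out
  ....F
  ...FT
  ..FTT
  .FT.T
  FT.TT
Step 5: 4 trees catch fire, 5 burn out
  .....
  ....F
  ...FT
  ..F.T
  .F.TT

.....
....F
...FT
..F.T
.F.TT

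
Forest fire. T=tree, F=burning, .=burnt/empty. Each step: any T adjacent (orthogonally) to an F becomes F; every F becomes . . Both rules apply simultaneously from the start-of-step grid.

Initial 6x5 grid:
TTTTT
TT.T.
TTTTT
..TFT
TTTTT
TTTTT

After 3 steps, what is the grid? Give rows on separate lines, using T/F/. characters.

Step 1: 4 trees catch fire, 1 burn out
  TTTTT
  TT.T.
  TTTFT
  ..F.F
  TTTFT
  TTTTT
Step 2: 6 trees catch fire, 4 burn out
  TTTTT
  TT.F.
  TTF.F
  .....
  TTF.F
  TTTFT
Step 3: 5 trees catch fire, 6 burn out
  TTTFT
  TT...
  TF...
  .....
  TF...
  TTF.F

TTTFT
TT...
TF...
.....
TF...
TTF.F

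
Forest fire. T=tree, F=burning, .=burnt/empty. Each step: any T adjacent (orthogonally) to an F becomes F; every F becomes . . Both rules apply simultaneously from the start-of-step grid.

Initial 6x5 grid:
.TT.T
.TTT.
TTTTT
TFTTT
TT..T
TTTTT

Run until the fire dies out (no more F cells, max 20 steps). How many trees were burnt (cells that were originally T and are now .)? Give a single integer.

Answer: 22

Derivation:
Step 1: +4 fires, +1 burnt (F count now 4)
Step 2: +6 fires, +4 burnt (F count now 6)
Step 3: +6 fires, +6 burnt (F count now 6)
Step 4: +5 fires, +6 burnt (F count now 5)
Step 5: +1 fires, +5 burnt (F count now 1)
Step 6: +0 fires, +1 burnt (F count now 0)
Fire out after step 6
Initially T: 23, now '.': 29
Total burnt (originally-T cells now '.'): 22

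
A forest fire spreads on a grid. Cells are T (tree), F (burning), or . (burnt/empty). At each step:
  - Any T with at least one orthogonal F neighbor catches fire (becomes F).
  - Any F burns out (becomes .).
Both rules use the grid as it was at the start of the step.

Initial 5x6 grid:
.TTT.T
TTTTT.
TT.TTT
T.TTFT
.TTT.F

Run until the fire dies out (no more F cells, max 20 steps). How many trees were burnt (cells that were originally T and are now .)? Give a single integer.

Answer: 20

Derivation:
Step 1: +3 fires, +2 burnt (F count now 3)
Step 2: +5 fires, +3 burnt (F count now 5)
Step 3: +2 fires, +5 burnt (F count now 2)
Step 4: +3 fires, +2 burnt (F count now 3)
Step 5: +2 fires, +3 burnt (F count now 2)
Step 6: +3 fires, +2 burnt (F count now 3)
Step 7: +1 fires, +3 burnt (F count now 1)
Step 8: +1 fires, +1 burnt (F count now 1)
Step 9: +0 fires, +1 burnt (F count now 0)
Fire out after step 9
Initially T: 21, now '.': 29
Total burnt (originally-T cells now '.'): 20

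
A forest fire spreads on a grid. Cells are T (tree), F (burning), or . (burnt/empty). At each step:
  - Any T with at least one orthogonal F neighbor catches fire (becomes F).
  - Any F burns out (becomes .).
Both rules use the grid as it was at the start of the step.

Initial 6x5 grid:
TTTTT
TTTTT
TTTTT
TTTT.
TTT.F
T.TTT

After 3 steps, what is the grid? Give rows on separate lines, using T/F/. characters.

Step 1: 1 trees catch fire, 1 burn out
  TTTTT
  TTTTT
  TTTTT
  TTTT.
  TTT..
  T.TTF
Step 2: 1 trees catch fire, 1 burn out
  TTTTT
  TTTTT
  TTTTT
  TTTT.
  TTT..
  T.TF.
Step 3: 1 trees catch fire, 1 burn out
  TTTTT
  TTTTT
  TTTTT
  TTTT.
  TTT..
  T.F..

TTTTT
TTTTT
TTTTT
TTTT.
TTT..
T.F..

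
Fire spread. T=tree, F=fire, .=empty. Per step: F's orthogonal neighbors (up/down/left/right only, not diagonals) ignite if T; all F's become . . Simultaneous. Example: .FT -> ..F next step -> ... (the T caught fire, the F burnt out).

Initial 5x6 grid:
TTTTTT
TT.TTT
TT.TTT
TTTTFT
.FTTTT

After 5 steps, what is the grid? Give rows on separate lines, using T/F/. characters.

Step 1: 6 trees catch fire, 2 burn out
  TTTTTT
  TT.TTT
  TT.TFT
  TFTF.F
  ..FTFT
Step 2: 8 trees catch fire, 6 burn out
  TTTTTT
  TT.TFT
  TF.F.F
  F.F...
  ...F.F
Step 3: 5 trees catch fire, 8 burn out
  TTTTFT
  TF.F.F
  F.....
  ......
  ......
Step 4: 4 trees catch fire, 5 burn out
  TFTF.F
  F.....
  ......
  ......
  ......
Step 5: 2 trees catch fire, 4 burn out
  F.F...
  ......
  ......
  ......
  ......

F.F...
......
......
......
......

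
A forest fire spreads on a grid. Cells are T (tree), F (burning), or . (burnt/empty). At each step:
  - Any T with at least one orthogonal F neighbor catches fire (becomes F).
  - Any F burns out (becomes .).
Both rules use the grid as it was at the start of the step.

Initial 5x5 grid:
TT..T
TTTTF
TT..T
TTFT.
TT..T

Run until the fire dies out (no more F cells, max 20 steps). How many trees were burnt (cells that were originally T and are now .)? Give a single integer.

Step 1: +5 fires, +2 burnt (F count now 5)
Step 2: +4 fires, +5 burnt (F count now 4)
Step 3: +3 fires, +4 burnt (F count now 3)
Step 4: +2 fires, +3 burnt (F count now 2)
Step 5: +1 fires, +2 burnt (F count now 1)
Step 6: +0 fires, +1 burnt (F count now 0)
Fire out after step 6
Initially T: 16, now '.': 24
Total burnt (originally-T cells now '.'): 15

Answer: 15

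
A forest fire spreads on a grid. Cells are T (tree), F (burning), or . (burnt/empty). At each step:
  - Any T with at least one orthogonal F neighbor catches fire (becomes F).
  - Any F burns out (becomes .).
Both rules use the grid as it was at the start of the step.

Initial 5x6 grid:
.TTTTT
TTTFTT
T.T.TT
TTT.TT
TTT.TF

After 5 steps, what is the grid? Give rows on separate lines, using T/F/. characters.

Step 1: 5 trees catch fire, 2 burn out
  .TTFTT
  TTF.FT
  T.T.TT
  TTT.TF
  TTT.F.
Step 2: 8 trees catch fire, 5 burn out
  .TF.FT
  TF...F
  T.F.FF
  TTT.F.
  TTT...
Step 3: 4 trees catch fire, 8 burn out
  .F...F
  F.....
  T.....
  TTF...
  TTT...
Step 4: 3 trees catch fire, 4 burn out
  ......
  ......
  F.....
  TF....
  TTF...
Step 5: 2 trees catch fire, 3 burn out
  ......
  ......
  ......
  F.....
  TF....

......
......
......
F.....
TF....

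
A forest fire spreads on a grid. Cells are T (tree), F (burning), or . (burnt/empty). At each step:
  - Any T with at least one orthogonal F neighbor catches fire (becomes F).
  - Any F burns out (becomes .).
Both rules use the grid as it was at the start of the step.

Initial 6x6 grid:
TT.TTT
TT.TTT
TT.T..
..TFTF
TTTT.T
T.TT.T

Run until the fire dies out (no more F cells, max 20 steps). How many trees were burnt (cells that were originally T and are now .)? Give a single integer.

Answer: 18

Derivation:
Step 1: +5 fires, +2 burnt (F count now 5)
Step 2: +4 fires, +5 burnt (F count now 4)
Step 3: +4 fires, +4 burnt (F count now 4)
Step 4: +3 fires, +4 burnt (F count now 3)
Step 5: +2 fires, +3 burnt (F count now 2)
Step 6: +0 fires, +2 burnt (F count now 0)
Fire out after step 6
Initially T: 24, now '.': 30
Total burnt (originally-T cells now '.'): 18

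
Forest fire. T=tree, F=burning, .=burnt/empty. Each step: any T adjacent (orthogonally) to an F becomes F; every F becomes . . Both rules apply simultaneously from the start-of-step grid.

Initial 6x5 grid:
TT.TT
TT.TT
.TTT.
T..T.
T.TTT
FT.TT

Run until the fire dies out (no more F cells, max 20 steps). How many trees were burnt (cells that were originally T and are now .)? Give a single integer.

Step 1: +2 fires, +1 burnt (F count now 2)
Step 2: +1 fires, +2 burnt (F count now 1)
Step 3: +0 fires, +1 burnt (F count now 0)
Fire out after step 3
Initially T: 20, now '.': 13
Total burnt (originally-T cells now '.'): 3

Answer: 3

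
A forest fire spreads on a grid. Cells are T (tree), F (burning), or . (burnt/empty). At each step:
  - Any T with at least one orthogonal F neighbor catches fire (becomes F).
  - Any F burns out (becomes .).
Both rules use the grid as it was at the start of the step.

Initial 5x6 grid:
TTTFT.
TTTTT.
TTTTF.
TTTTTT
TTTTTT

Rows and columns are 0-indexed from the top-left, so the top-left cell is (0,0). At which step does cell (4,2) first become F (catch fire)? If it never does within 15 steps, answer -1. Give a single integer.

Step 1: cell (4,2)='T' (+6 fires, +2 burnt)
Step 2: cell (4,2)='T' (+6 fires, +6 burnt)
Step 3: cell (4,2)='T' (+6 fires, +6 burnt)
Step 4: cell (4,2)='F' (+4 fires, +6 burnt)
  -> target ignites at step 4
Step 5: cell (4,2)='.' (+2 fires, +4 burnt)
Step 6: cell (4,2)='.' (+1 fires, +2 burnt)
Step 7: cell (4,2)='.' (+0 fires, +1 burnt)
  fire out at step 7

4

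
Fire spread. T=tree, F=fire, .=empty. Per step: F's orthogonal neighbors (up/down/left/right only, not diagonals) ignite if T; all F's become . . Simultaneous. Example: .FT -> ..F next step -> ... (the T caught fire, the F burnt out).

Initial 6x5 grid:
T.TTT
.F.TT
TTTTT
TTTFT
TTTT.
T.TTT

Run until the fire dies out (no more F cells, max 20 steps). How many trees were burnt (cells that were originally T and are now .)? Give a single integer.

Answer: 22

Derivation:
Step 1: +5 fires, +2 burnt (F count now 5)
Step 2: +7 fires, +5 burnt (F count now 7)
Step 3: +6 fires, +7 burnt (F count now 6)
Step 4: +3 fires, +6 burnt (F count now 3)
Step 5: +1 fires, +3 burnt (F count now 1)
Step 6: +0 fires, +1 burnt (F count now 0)
Fire out after step 6
Initially T: 23, now '.': 29
Total burnt (originally-T cells now '.'): 22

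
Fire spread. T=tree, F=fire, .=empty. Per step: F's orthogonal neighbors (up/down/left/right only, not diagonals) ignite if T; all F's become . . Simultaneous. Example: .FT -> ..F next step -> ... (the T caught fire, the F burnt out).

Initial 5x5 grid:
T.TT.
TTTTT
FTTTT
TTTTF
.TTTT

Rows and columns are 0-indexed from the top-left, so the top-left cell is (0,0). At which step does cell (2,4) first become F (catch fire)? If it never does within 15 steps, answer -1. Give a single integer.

Step 1: cell (2,4)='F' (+6 fires, +2 burnt)
  -> target ignites at step 1
Step 2: cell (2,4)='.' (+8 fires, +6 burnt)
Step 3: cell (2,4)='.' (+4 fires, +8 burnt)
Step 4: cell (2,4)='.' (+2 fires, +4 burnt)
Step 5: cell (2,4)='.' (+0 fires, +2 burnt)
  fire out at step 5

1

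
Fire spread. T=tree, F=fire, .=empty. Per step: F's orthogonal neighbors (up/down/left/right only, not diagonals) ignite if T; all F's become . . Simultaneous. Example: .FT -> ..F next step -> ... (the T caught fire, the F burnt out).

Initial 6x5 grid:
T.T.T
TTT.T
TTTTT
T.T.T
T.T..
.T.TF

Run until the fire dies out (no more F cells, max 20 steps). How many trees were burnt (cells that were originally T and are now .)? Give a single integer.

Answer: 1

Derivation:
Step 1: +1 fires, +1 burnt (F count now 1)
Step 2: +0 fires, +1 burnt (F count now 0)
Fire out after step 2
Initially T: 19, now '.': 12
Total burnt (originally-T cells now '.'): 1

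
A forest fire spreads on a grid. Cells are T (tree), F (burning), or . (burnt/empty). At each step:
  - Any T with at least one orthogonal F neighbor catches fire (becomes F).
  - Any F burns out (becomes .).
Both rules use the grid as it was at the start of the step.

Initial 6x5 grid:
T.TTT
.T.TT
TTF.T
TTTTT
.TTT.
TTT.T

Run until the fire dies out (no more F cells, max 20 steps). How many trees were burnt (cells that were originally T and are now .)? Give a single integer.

Step 1: +2 fires, +1 burnt (F count now 2)
Step 2: +5 fires, +2 burnt (F count now 5)
Step 3: +5 fires, +5 burnt (F count now 5)
Step 4: +2 fires, +5 burnt (F count now 2)
Step 5: +2 fires, +2 burnt (F count now 2)
Step 6: +2 fires, +2 burnt (F count now 2)
Step 7: +1 fires, +2 burnt (F count now 1)
Step 8: +1 fires, +1 burnt (F count now 1)
Step 9: +0 fires, +1 burnt (F count now 0)
Fire out after step 9
Initially T: 22, now '.': 28
Total burnt (originally-T cells now '.'): 20

Answer: 20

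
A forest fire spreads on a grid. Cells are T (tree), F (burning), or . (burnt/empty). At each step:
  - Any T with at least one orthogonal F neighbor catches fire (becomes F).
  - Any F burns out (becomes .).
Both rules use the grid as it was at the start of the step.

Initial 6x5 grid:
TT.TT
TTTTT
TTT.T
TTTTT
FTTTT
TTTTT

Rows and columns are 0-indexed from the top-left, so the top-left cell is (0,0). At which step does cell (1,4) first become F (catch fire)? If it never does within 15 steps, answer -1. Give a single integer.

Step 1: cell (1,4)='T' (+3 fires, +1 burnt)
Step 2: cell (1,4)='T' (+4 fires, +3 burnt)
Step 3: cell (1,4)='T' (+5 fires, +4 burnt)
Step 4: cell (1,4)='T' (+6 fires, +5 burnt)
Step 5: cell (1,4)='T' (+4 fires, +6 burnt)
Step 6: cell (1,4)='T' (+2 fires, +4 burnt)
Step 7: cell (1,4)='F' (+2 fires, +2 burnt)
  -> target ignites at step 7
Step 8: cell (1,4)='.' (+1 fires, +2 burnt)
Step 9: cell (1,4)='.' (+0 fires, +1 burnt)
  fire out at step 9

7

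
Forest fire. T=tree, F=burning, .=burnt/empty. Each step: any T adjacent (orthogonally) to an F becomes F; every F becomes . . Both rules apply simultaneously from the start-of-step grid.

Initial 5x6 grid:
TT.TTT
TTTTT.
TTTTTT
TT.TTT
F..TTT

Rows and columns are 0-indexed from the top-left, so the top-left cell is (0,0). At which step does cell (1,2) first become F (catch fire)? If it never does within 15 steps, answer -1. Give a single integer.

Step 1: cell (1,2)='T' (+1 fires, +1 burnt)
Step 2: cell (1,2)='T' (+2 fires, +1 burnt)
Step 3: cell (1,2)='T' (+2 fires, +2 burnt)
Step 4: cell (1,2)='T' (+3 fires, +2 burnt)
Step 5: cell (1,2)='F' (+3 fires, +3 burnt)
  -> target ignites at step 5
Step 6: cell (1,2)='.' (+3 fires, +3 burnt)
Step 7: cell (1,2)='.' (+5 fires, +3 burnt)
Step 8: cell (1,2)='.' (+3 fires, +5 burnt)
Step 9: cell (1,2)='.' (+2 fires, +3 burnt)
Step 10: cell (1,2)='.' (+0 fires, +2 burnt)
  fire out at step 10

5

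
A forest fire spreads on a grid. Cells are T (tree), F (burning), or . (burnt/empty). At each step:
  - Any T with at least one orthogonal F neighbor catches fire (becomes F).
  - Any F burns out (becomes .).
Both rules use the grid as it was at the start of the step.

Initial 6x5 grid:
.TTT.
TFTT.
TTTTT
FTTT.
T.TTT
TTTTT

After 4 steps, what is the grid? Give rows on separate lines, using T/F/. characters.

Step 1: 7 trees catch fire, 2 burn out
  .FTT.
  F.FT.
  FFTTT
  .FTT.
  F.TTT
  TTTTT
Step 2: 5 trees catch fire, 7 burn out
  ..FT.
  ...F.
  ..FTT
  ..FT.
  ..TTT
  FTTTT
Step 3: 5 trees catch fire, 5 burn out
  ...F.
  .....
  ...FT
  ...F.
  ..FTT
  .FTTT
Step 4: 3 trees catch fire, 5 burn out
  .....
  .....
  ....F
  .....
  ...FT
  ..FTT

.....
.....
....F
.....
...FT
..FTT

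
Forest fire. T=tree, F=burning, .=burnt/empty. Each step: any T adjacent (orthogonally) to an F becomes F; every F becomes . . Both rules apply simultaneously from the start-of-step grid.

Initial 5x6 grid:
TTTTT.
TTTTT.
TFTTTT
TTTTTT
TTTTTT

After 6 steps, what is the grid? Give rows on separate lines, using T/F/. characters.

Step 1: 4 trees catch fire, 1 burn out
  TTTTT.
  TFTTT.
  F.FTTT
  TFTTTT
  TTTTTT
Step 2: 7 trees catch fire, 4 burn out
  TFTTT.
  F.FTT.
  ...FTT
  F.FTTT
  TFTTTT
Step 3: 7 trees catch fire, 7 burn out
  F.FTT.
  ...FT.
  ....FT
  ...FTT
  F.FTTT
Step 4: 5 trees catch fire, 7 burn out
  ...FT.
  ....F.
  .....F
  ....FT
  ...FTT
Step 5: 3 trees catch fire, 5 burn out
  ....F.
  ......
  ......
  .....F
  ....FT
Step 6: 1 trees catch fire, 3 burn out
  ......
  ......
  ......
  ......
  .....F

......
......
......
......
.....F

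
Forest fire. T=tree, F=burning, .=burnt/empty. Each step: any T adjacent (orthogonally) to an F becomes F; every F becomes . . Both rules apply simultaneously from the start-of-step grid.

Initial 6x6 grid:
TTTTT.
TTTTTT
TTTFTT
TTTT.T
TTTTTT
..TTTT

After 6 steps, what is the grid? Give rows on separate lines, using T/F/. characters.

Step 1: 4 trees catch fire, 1 burn out
  TTTTT.
  TTTFTT
  TTF.FT
  TTTF.T
  TTTTTT
  ..TTTT
Step 2: 7 trees catch fire, 4 burn out
  TTTFT.
  TTF.FT
  TF...F
  TTF..T
  TTTFTT
  ..TTTT
Step 3: 10 trees catch fire, 7 burn out
  TTF.F.
  TF...F
  F.....
  TF...F
  TTF.FT
  ..TFTT
Step 4: 7 trees catch fire, 10 burn out
  TF....
  F.....
  ......
  F.....
  TF...F
  ..F.FT
Step 5: 3 trees catch fire, 7 burn out
  F.....
  ......
  ......
  ......
  F.....
  .....F
Step 6: 0 trees catch fire, 3 burn out
  ......
  ......
  ......
  ......
  ......
  ......

......
......
......
......
......
......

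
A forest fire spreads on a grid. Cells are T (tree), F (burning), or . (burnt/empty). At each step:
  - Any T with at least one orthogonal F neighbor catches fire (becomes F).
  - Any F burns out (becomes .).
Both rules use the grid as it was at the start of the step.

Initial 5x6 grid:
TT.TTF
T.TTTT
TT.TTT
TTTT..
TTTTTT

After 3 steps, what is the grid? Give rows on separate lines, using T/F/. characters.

Step 1: 2 trees catch fire, 1 burn out
  TT.TF.
  T.TTTF
  TT.TTT
  TTTT..
  TTTTTT
Step 2: 3 trees catch fire, 2 burn out
  TT.F..
  T.TTF.
  TT.TTF
  TTTT..
  TTTTTT
Step 3: 2 trees catch fire, 3 burn out
  TT....
  T.TF..
  TT.TF.
  TTTT..
  TTTTTT

TT....
T.TF..
TT.TF.
TTTT..
TTTTTT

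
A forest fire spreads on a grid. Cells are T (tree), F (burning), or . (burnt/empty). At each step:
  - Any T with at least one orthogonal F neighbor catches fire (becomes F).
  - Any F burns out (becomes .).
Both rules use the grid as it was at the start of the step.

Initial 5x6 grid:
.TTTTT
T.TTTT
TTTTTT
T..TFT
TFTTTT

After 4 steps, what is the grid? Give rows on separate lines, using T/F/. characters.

Step 1: 6 trees catch fire, 2 burn out
  .TTTTT
  T.TTTT
  TTTTFT
  T..F.F
  F.FTFT
Step 2: 6 trees catch fire, 6 burn out
  .TTTTT
  T.TTFT
  TTTF.F
  F.....
  ...F.F
Step 3: 5 trees catch fire, 6 burn out
  .TTTFT
  T.TF.F
  FTF...
  ......
  ......
Step 4: 5 trees catch fire, 5 burn out
  .TTF.F
  F.F...
  .F....
  ......
  ......

.TTF.F
F.F...
.F....
......
......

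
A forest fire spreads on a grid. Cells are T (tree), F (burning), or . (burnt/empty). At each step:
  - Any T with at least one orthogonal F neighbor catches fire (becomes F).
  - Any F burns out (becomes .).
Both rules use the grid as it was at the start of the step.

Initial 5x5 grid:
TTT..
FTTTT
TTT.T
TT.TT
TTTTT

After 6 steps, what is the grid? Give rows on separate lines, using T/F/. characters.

Step 1: 3 trees catch fire, 1 burn out
  FTT..
  .FTTT
  FTT.T
  TT.TT
  TTTTT
Step 2: 4 trees catch fire, 3 burn out
  .FT..
  ..FTT
  .FT.T
  FT.TT
  TTTTT
Step 3: 5 trees catch fire, 4 burn out
  ..F..
  ...FT
  ..F.T
  .F.TT
  FTTTT
Step 4: 2 trees catch fire, 5 burn out
  .....
  ....F
  ....T
  ...TT
  .FTTT
Step 5: 2 trees catch fire, 2 burn out
  .....
  .....
  ....F
  ...TT
  ..FTT
Step 6: 2 trees catch fire, 2 burn out
  .....
  .....
  .....
  ...TF
  ...FT

.....
.....
.....
...TF
...FT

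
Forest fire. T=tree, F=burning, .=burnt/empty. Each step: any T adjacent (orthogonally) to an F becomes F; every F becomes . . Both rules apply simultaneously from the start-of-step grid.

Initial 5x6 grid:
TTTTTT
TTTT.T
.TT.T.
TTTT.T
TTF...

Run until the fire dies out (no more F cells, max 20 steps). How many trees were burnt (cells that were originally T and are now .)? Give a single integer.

Answer: 19

Derivation:
Step 1: +2 fires, +1 burnt (F count now 2)
Step 2: +4 fires, +2 burnt (F count now 4)
Step 3: +3 fires, +4 burnt (F count now 3)
Step 4: +3 fires, +3 burnt (F count now 3)
Step 5: +3 fires, +3 burnt (F count now 3)
Step 6: +2 fires, +3 burnt (F count now 2)
Step 7: +1 fires, +2 burnt (F count now 1)
Step 8: +1 fires, +1 burnt (F count now 1)
Step 9: +0 fires, +1 burnt (F count now 0)
Fire out after step 9
Initially T: 21, now '.': 28
Total burnt (originally-T cells now '.'): 19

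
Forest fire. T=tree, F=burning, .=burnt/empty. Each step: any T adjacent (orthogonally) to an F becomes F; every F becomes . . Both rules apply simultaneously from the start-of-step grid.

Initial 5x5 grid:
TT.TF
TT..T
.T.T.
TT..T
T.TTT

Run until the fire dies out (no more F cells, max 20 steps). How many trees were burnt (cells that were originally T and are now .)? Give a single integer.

Step 1: +2 fires, +1 burnt (F count now 2)
Step 2: +0 fires, +2 burnt (F count now 0)
Fire out after step 2
Initially T: 15, now '.': 12
Total burnt (originally-T cells now '.'): 2

Answer: 2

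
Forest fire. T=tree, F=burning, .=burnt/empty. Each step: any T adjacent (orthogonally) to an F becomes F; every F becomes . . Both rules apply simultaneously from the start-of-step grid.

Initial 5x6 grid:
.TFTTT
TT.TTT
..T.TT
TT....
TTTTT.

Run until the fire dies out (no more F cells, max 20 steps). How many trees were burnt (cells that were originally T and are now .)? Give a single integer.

Answer: 11

Derivation:
Step 1: +2 fires, +1 burnt (F count now 2)
Step 2: +3 fires, +2 burnt (F count now 3)
Step 3: +3 fires, +3 burnt (F count now 3)
Step 4: +2 fires, +3 burnt (F count now 2)
Step 5: +1 fires, +2 burnt (F count now 1)
Step 6: +0 fires, +1 burnt (F count now 0)
Fire out after step 6
Initially T: 19, now '.': 22
Total burnt (originally-T cells now '.'): 11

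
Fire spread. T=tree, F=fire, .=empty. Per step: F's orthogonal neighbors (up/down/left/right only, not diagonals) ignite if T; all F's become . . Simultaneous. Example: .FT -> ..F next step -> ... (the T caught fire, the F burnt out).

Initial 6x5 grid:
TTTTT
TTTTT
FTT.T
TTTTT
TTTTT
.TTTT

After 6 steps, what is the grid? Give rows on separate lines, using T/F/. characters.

Step 1: 3 trees catch fire, 1 burn out
  TTTTT
  FTTTT
  .FT.T
  FTTTT
  TTTTT
  .TTTT
Step 2: 5 trees catch fire, 3 burn out
  FTTTT
  .FTTT
  ..F.T
  .FTTT
  FTTTT
  .TTTT
Step 3: 4 trees catch fire, 5 burn out
  .FTTT
  ..FTT
  ....T
  ..FTT
  .FTTT
  .TTTT
Step 4: 5 trees catch fire, 4 burn out
  ..FTT
  ...FT
  ....T
  ...FT
  ..FTT
  .FTTT
Step 5: 5 trees catch fire, 5 burn out
  ...FT
  ....F
  ....T
  ....F
  ...FT
  ..FTT
Step 6: 4 trees catch fire, 5 burn out
  ....F
  .....
  ....F
  .....
  ....F
  ...FT

....F
.....
....F
.....
....F
...FT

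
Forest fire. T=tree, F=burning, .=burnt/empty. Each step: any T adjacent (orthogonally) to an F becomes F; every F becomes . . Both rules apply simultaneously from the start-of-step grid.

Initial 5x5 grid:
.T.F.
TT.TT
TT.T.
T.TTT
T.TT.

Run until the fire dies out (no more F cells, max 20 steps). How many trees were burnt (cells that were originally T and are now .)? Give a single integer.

Step 1: +1 fires, +1 burnt (F count now 1)
Step 2: +2 fires, +1 burnt (F count now 2)
Step 3: +1 fires, +2 burnt (F count now 1)
Step 4: +3 fires, +1 burnt (F count now 3)
Step 5: +1 fires, +3 burnt (F count now 1)
Step 6: +0 fires, +1 burnt (F count now 0)
Fire out after step 6
Initially T: 15, now '.': 18
Total burnt (originally-T cells now '.'): 8

Answer: 8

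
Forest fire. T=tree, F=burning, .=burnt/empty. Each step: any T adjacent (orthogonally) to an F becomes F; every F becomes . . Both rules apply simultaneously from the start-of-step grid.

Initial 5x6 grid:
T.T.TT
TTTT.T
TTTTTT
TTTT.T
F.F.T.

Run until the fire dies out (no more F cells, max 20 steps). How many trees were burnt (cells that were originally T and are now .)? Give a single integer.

Step 1: +2 fires, +2 burnt (F count now 2)
Step 2: +4 fires, +2 burnt (F count now 4)
Step 3: +4 fires, +4 burnt (F count now 4)
Step 4: +5 fires, +4 burnt (F count now 5)
Step 5: +1 fires, +5 burnt (F count now 1)
Step 6: +2 fires, +1 burnt (F count now 2)
Step 7: +1 fires, +2 burnt (F count now 1)
Step 8: +1 fires, +1 burnt (F count now 1)
Step 9: +0 fires, +1 burnt (F count now 0)
Fire out after step 9
Initially T: 21, now '.': 29
Total burnt (originally-T cells now '.'): 20

Answer: 20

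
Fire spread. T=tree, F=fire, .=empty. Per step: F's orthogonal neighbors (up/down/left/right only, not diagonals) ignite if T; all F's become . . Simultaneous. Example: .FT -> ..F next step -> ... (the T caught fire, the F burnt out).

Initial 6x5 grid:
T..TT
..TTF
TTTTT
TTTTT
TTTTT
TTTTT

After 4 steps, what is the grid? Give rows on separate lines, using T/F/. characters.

Step 1: 3 trees catch fire, 1 burn out
  T..TF
  ..TF.
  TTTTF
  TTTTT
  TTTTT
  TTTTT
Step 2: 4 trees catch fire, 3 burn out
  T..F.
  ..F..
  TTTF.
  TTTTF
  TTTTT
  TTTTT
Step 3: 3 trees catch fire, 4 burn out
  T....
  .....
  TTF..
  TTTF.
  TTTTF
  TTTTT
Step 4: 4 trees catch fire, 3 burn out
  T....
  .....
  TF...
  TTF..
  TTTF.
  TTTTF

T....
.....
TF...
TTF..
TTTF.
TTTTF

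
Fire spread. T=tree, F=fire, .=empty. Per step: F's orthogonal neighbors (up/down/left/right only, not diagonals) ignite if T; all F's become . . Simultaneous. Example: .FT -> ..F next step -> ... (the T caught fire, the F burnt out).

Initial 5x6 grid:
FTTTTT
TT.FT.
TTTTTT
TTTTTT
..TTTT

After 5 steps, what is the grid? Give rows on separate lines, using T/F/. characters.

Step 1: 5 trees catch fire, 2 burn out
  .FTFTT
  FT..F.
  TTTFTT
  TTTTTT
  ..TTTT
Step 2: 7 trees catch fire, 5 burn out
  ..F.FT
  .F....
  FTF.FT
  TTTFTT
  ..TTTT
Step 3: 7 trees catch fire, 7 burn out
  .....F
  ......
  .F...F
  FTF.FT
  ..TFTT
Step 4: 4 trees catch fire, 7 burn out
  ......
  ......
  ......
  .F...F
  ..F.FT
Step 5: 1 trees catch fire, 4 burn out
  ......
  ......
  ......
  ......
  .....F

......
......
......
......
.....F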